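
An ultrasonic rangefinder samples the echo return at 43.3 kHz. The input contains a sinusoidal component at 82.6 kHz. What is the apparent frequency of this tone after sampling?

4 kHz

82.6 kHz mod fs = 39.3 kHz.
39.3 kHz > fs/2 = 21.65 kHz, folds to fs − 39.3 kHz = 4 kHz.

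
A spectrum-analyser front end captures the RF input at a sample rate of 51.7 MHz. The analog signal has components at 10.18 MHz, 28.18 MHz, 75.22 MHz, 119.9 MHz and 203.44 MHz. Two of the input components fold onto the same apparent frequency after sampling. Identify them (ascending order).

28.18 MHz, 75.22 MHz

fs/2 = 25.85 MHz.
10.18 MHz ≤ fs/2 = 25.85 MHz, passes unchanged.
28.18 MHz > fs/2 = 25.85 MHz, folds to fs − 28.18 MHz = 23.52 MHz.
75.22 MHz mod fs = 23.52 MHz.
23.52 MHz ≤ fs/2 = 25.85 MHz, appears at 23.52 MHz.
119.9 MHz mod fs = 16.5 MHz.
16.5 MHz ≤ fs/2 = 25.85 MHz, appears at 16.5 MHz.
203.44 MHz mod fs = 48.34 MHz.
48.34 MHz > fs/2 = 25.85 MHz, folds to fs − 48.34 MHz = 3.36 MHz.
28.18 MHz and 75.22 MHz both map to 23.52 MHz.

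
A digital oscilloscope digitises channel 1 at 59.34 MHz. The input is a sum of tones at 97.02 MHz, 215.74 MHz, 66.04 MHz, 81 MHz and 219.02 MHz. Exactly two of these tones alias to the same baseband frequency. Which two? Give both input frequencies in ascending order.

fs/2 = 29.67 MHz.
97.02 MHz mod fs = 37.68 MHz.
37.68 MHz > fs/2 = 29.67 MHz, folds to fs − 37.68 MHz = 21.66 MHz.
215.74 MHz mod fs = 37.72 MHz.
37.72 MHz > fs/2 = 29.67 MHz, folds to fs − 37.72 MHz = 21.62 MHz.
66.04 MHz mod fs = 6.7 MHz.
6.7 MHz ≤ fs/2 = 29.67 MHz, appears at 6.7 MHz.
81 MHz mod fs = 21.66 MHz.
21.66 MHz ≤ fs/2 = 29.67 MHz, appears at 21.66 MHz.
219.02 MHz mod fs = 41 MHz.
41 MHz > fs/2 = 29.67 MHz, folds to fs − 41 MHz = 18.34 MHz.
81 MHz and 97.02 MHz both map to 21.66 MHz.

81 MHz, 97.02 MHz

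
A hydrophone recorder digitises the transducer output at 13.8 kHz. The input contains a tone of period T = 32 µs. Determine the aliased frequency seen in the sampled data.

3.65 kHz

T = 32 µs → f = 1/T = 31.25 kHz.
31.25 kHz mod fs = 3.65 kHz.
3.65 kHz ≤ fs/2 = 6.9 kHz, appears at 3.65 kHz.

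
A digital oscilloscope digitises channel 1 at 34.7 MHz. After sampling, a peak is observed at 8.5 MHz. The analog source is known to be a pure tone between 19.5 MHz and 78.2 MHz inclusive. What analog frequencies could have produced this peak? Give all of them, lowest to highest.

26.2 MHz, 43.2 MHz, 60.9 MHz, 77.9 MHz

Frequencies that alias to 8.5 MHz are k·fs ± 8.5 MHz for integer k ≥ 0.
k=0: 8.5 MHz.
k=1: 26.2 MHz, 43.2 MHz.
k=2: 60.9 MHz, 77.9 MHz.
k=3: 95.6 MHz, 112.6 MHz.
Within [19.5 MHz, 78.2 MHz]: 26.2 MHz, 43.2 MHz, 60.9 MHz, 77.9 MHz.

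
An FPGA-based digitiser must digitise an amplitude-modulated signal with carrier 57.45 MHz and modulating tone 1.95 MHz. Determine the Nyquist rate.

AM sidebands sit at fc ± fm = 55.5 MHz and 59.4 MHz.
Highest-frequency component: 59.4 MHz.
Nyquist rate = 2 × 59.4 MHz = 118.8 MHz.

118.8 MHz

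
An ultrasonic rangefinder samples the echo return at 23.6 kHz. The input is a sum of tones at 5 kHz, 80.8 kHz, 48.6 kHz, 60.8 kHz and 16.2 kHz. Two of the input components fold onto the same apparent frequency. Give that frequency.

10 kHz

fs/2 = 11.8 kHz.
5 kHz ≤ fs/2 = 11.8 kHz, passes unchanged.
80.8 kHz mod fs = 10 kHz.
10 kHz ≤ fs/2 = 11.8 kHz, appears at 10 kHz.
48.6 kHz mod fs = 1.4 kHz.
1.4 kHz ≤ fs/2 = 11.8 kHz, appears at 1.4 kHz.
60.8 kHz mod fs = 13.6 kHz.
13.6 kHz > fs/2 = 11.8 kHz, folds to fs − 13.6 kHz = 10 kHz.
16.2 kHz > fs/2 = 11.8 kHz, folds to fs − 16.2 kHz = 7.4 kHz.
60.8 kHz and 80.8 kHz both map to 10 kHz.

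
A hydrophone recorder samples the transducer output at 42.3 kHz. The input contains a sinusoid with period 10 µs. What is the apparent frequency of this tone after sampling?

T = 10 µs → f = 1/T = 100 kHz.
100 kHz mod fs = 15.4 kHz.
15.4 kHz ≤ fs/2 = 21.15 kHz, appears at 15.4 kHz.

15.4 kHz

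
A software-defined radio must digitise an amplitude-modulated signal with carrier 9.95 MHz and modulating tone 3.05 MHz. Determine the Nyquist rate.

AM sidebands sit at fc ± fm = 6.9 MHz and 13 MHz.
Highest-frequency component: 13 MHz.
Nyquist rate = 2 × 13 MHz = 26 MHz.

26 MHz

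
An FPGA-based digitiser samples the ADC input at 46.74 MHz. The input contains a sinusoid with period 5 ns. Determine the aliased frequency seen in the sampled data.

T = 5 ns → f = 1/T = 200 MHz.
200 MHz mod fs = 13.04 MHz.
13.04 MHz ≤ fs/2 = 23.37 MHz, appears at 13.04 MHz.

13.04 MHz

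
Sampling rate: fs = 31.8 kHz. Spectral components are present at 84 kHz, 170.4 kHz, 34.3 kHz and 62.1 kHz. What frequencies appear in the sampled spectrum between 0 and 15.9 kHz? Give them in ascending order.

fs/2 = 15.9 kHz.
84 kHz mod fs = 20.4 kHz.
20.4 kHz > fs/2 = 15.9 kHz, folds to fs − 20.4 kHz = 11.4 kHz.
170.4 kHz mod fs = 11.4 kHz.
11.4 kHz ≤ fs/2 = 15.9 kHz, appears at 11.4 kHz.
34.3 kHz mod fs = 2.5 kHz.
2.5 kHz ≤ fs/2 = 15.9 kHz, appears at 2.5 kHz.
62.1 kHz mod fs = 30.3 kHz.
30.3 kHz > fs/2 = 15.9 kHz, folds to fs − 30.3 kHz = 1.5 kHz.
Distinct values: {1.5 kHz, 2.5 kHz, 11.4 kHz}.

1.5 kHz, 2.5 kHz, 11.4 kHz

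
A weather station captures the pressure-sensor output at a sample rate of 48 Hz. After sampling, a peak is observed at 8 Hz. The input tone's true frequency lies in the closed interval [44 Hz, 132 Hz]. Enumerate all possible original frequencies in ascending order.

Frequencies that alias to 8 Hz are k·fs ± 8 Hz for integer k ≥ 0.
k=0: 8 Hz.
k=1: 40 Hz, 56 Hz.
k=2: 88 Hz, 104 Hz.
k=3: 136 Hz, 152 Hz.
Within [44 Hz, 132 Hz]: 56 Hz, 88 Hz, 104 Hz.

56 Hz, 88 Hz, 104 Hz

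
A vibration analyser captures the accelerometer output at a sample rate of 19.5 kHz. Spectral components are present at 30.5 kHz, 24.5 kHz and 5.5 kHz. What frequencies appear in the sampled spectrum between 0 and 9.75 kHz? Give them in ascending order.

5 kHz, 5.5 kHz, 8.5 kHz

fs/2 = 9.75 kHz.
30.5 kHz mod fs = 11 kHz.
11 kHz > fs/2 = 9.75 kHz, folds to fs − 11 kHz = 8.5 kHz.
24.5 kHz mod fs = 5 kHz.
5 kHz ≤ fs/2 = 9.75 kHz, appears at 5 kHz.
5.5 kHz ≤ fs/2 = 9.75 kHz, passes unchanged.
Distinct values: {5 kHz, 5.5 kHz, 8.5 kHz}.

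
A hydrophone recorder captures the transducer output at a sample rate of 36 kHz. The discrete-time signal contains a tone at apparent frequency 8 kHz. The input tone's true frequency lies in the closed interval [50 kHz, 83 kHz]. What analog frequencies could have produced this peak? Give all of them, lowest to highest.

Frequencies that alias to 8 kHz are k·fs ± 8 kHz for integer k ≥ 0.
k=0: 8 kHz.
k=1: 28 kHz, 44 kHz.
k=2: 64 kHz, 80 kHz.
k=3: 100 kHz, 116 kHz.
Within [50 kHz, 83 kHz]: 64 kHz, 80 kHz.

64 kHz, 80 kHz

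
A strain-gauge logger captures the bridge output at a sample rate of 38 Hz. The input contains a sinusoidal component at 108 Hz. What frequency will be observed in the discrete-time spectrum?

108 Hz mod fs = 32 Hz.
32 Hz > fs/2 = 19 Hz, folds to fs − 32 Hz = 6 Hz.

6 Hz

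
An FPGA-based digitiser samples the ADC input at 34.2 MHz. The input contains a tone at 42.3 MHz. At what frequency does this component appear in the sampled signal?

8.1 MHz

42.3 MHz mod fs = 8.1 MHz.
8.1 MHz ≤ fs/2 = 17.1 MHz, appears at 8.1 MHz.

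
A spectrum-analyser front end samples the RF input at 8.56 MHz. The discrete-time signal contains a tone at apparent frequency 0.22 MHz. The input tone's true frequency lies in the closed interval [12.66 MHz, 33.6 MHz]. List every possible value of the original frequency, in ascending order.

16.9 MHz, 17.34 MHz, 25.46 MHz, 25.9 MHz

Frequencies that alias to 0.22 MHz are k·fs ± 0.22 MHz for integer k ≥ 0.
k=0: 0.22 MHz.
k=1: 8.34 MHz, 8.78 MHz.
k=2: 16.9 MHz, 17.34 MHz.
k=3: 25.46 MHz, 25.9 MHz.
k=4: 34.02 MHz, 34.46 MHz.
Within [12.66 MHz, 33.6 MHz]: 16.9 MHz, 17.34 MHz, 25.46 MHz, 25.9 MHz.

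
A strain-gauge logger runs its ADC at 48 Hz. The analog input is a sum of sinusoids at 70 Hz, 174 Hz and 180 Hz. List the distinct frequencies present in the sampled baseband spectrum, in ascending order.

12 Hz, 18 Hz, 22 Hz

fs/2 = 24 Hz.
70 Hz mod fs = 22 Hz.
22 Hz ≤ fs/2 = 24 Hz, appears at 22 Hz.
174 Hz mod fs = 30 Hz.
30 Hz > fs/2 = 24 Hz, folds to fs − 30 Hz = 18 Hz.
180 Hz mod fs = 36 Hz.
36 Hz > fs/2 = 24 Hz, folds to fs − 36 Hz = 12 Hz.
Distinct values: {12 Hz, 18 Hz, 22 Hz}.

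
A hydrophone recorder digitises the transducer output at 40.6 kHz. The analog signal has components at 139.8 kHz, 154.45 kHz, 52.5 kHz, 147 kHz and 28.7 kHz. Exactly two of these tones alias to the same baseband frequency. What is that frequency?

fs/2 = 20.3 kHz.
139.8 kHz mod fs = 18 kHz.
18 kHz ≤ fs/2 = 20.3 kHz, appears at 18 kHz.
154.45 kHz mod fs = 32.65 kHz.
32.65 kHz > fs/2 = 20.3 kHz, folds to fs − 32.65 kHz = 7.95 kHz.
52.5 kHz mod fs = 11.9 kHz.
11.9 kHz ≤ fs/2 = 20.3 kHz, appears at 11.9 kHz.
147 kHz mod fs = 25.2 kHz.
25.2 kHz > fs/2 = 20.3 kHz, folds to fs − 25.2 kHz = 15.4 kHz.
28.7 kHz > fs/2 = 20.3 kHz, folds to fs − 28.7 kHz = 11.9 kHz.
28.7 kHz and 52.5 kHz both map to 11.9 kHz.

11.9 kHz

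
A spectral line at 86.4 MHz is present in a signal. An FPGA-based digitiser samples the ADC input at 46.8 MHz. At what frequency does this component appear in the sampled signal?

7.2 MHz

86.4 MHz mod fs = 39.6 MHz.
39.6 MHz > fs/2 = 23.4 MHz, folds to fs − 39.6 MHz = 7.2 MHz.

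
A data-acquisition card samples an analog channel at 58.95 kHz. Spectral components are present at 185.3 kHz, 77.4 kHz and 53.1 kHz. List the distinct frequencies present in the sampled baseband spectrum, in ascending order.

5.85 kHz, 8.45 kHz, 18.45 kHz

fs/2 = 29.475 kHz.
185.3 kHz mod fs = 8.45 kHz.
8.45 kHz ≤ fs/2 = 29.475 kHz, appears at 8.45 kHz.
77.4 kHz mod fs = 18.45 kHz.
18.45 kHz ≤ fs/2 = 29.475 kHz, appears at 18.45 kHz.
53.1 kHz > fs/2 = 29.475 kHz, folds to fs − 53.1 kHz = 5.85 kHz.
Distinct values: {5.85 kHz, 8.45 kHz, 18.45 kHz}.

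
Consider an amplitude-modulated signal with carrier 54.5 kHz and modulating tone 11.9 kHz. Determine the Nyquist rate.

AM sidebands sit at fc ± fm = 42.6 kHz and 66.4 kHz.
Highest-frequency component: 66.4 kHz.
Nyquist rate = 2 × 66.4 kHz = 132.8 kHz.

132.8 kHz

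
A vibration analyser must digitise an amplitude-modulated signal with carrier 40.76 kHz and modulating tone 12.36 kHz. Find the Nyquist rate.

106.24 kHz

AM sidebands sit at fc ± fm = 28.4 kHz and 53.12 kHz.
Highest-frequency component: 53.12 kHz.
Nyquist rate = 2 × 53.12 kHz = 106.24 kHz.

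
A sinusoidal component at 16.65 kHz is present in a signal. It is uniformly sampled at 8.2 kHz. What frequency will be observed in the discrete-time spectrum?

16.65 kHz mod fs = 0.25 kHz.
0.25 kHz ≤ fs/2 = 4.1 kHz, appears at 0.25 kHz.

0.25 kHz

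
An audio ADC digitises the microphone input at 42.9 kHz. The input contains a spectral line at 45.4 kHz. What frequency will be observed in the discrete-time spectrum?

2.5 kHz

45.4 kHz mod fs = 2.5 kHz.
2.5 kHz ≤ fs/2 = 21.45 kHz, appears at 2.5 kHz.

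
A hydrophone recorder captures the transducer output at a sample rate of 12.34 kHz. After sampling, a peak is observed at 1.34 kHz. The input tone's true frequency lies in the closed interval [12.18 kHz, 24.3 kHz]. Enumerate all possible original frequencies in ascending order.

13.68 kHz, 23.34 kHz

Frequencies that alias to 1.34 kHz are k·fs ± 1.34 kHz for integer k ≥ 0.
k=0: 1.34 kHz.
k=1: 11 kHz, 13.68 kHz.
k=2: 23.34 kHz, 26.02 kHz.
k=3: 35.68 kHz, 38.36 kHz.
Within [12.18 kHz, 24.3 kHz]: 13.68 kHz, 23.34 kHz.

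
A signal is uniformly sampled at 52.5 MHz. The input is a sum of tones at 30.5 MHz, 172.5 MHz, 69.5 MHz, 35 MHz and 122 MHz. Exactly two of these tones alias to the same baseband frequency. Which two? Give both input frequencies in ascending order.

69.5 MHz, 122 MHz

fs/2 = 26.25 MHz.
30.5 MHz > fs/2 = 26.25 MHz, folds to fs − 30.5 MHz = 22 MHz.
172.5 MHz mod fs = 15 MHz.
15 MHz ≤ fs/2 = 26.25 MHz, appears at 15 MHz.
69.5 MHz mod fs = 17 MHz.
17 MHz ≤ fs/2 = 26.25 MHz, appears at 17 MHz.
35 MHz > fs/2 = 26.25 MHz, folds to fs − 35 MHz = 17.5 MHz.
122 MHz mod fs = 17 MHz.
17 MHz ≤ fs/2 = 26.25 MHz, appears at 17 MHz.
69.5 MHz and 122 MHz both map to 17 MHz.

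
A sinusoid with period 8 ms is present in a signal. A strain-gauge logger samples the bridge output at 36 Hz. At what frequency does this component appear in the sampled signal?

T = 8 ms → f = 1/T = 125 Hz.
125 Hz mod fs = 17 Hz.
17 Hz ≤ fs/2 = 18 Hz, appears at 17 Hz.

17 Hz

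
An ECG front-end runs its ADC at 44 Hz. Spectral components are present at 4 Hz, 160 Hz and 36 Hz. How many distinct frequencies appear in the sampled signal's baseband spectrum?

fs/2 = 22 Hz.
4 Hz ≤ fs/2 = 22 Hz, passes unchanged.
160 Hz mod fs = 28 Hz.
28 Hz > fs/2 = 22 Hz, folds to fs − 28 Hz = 16 Hz.
36 Hz > fs/2 = 22 Hz, folds to fs − 36 Hz = 8 Hz.
Distinct values: {4 Hz, 8 Hz, 16 Hz} → 3.

3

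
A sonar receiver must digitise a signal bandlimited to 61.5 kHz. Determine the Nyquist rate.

Nyquist rate = 2 × 61.5 kHz = 123 kHz.

123 kHz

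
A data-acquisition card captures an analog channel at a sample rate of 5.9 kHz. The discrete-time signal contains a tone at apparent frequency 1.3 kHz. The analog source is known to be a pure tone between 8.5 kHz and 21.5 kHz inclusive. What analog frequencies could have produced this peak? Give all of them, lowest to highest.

Frequencies that alias to 1.3 kHz are k·fs ± 1.3 kHz for integer k ≥ 0.
k=0: 1.3 kHz.
k=1: 4.6 kHz, 7.2 kHz.
k=2: 10.5 kHz, 13.1 kHz.
k=3: 16.4 kHz, 19 kHz.
k=4: 22.3 kHz, 24.9 kHz.
Within [8.5 kHz, 21.5 kHz]: 10.5 kHz, 13.1 kHz, 16.4 kHz, 19 kHz.

10.5 kHz, 13.1 kHz, 16.4 kHz, 19 kHz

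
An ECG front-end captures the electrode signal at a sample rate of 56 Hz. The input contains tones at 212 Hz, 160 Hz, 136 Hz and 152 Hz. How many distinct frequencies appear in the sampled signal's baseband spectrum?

4

fs/2 = 28 Hz.
212 Hz mod fs = 44 Hz.
44 Hz > fs/2 = 28 Hz, folds to fs − 44 Hz = 12 Hz.
160 Hz mod fs = 48 Hz.
48 Hz > fs/2 = 28 Hz, folds to fs − 48 Hz = 8 Hz.
136 Hz mod fs = 24 Hz.
24 Hz ≤ fs/2 = 28 Hz, appears at 24 Hz.
152 Hz mod fs = 40 Hz.
40 Hz > fs/2 = 28 Hz, folds to fs − 40 Hz = 16 Hz.
Distinct values: {8 Hz, 12 Hz, 16 Hz, 24 Hz} → 4.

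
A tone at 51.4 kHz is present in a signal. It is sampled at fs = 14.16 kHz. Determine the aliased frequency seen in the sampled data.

5.24 kHz

51.4 kHz mod fs = 8.92 kHz.
8.92 kHz > fs/2 = 7.08 kHz, folds to fs − 8.92 kHz = 5.24 kHz.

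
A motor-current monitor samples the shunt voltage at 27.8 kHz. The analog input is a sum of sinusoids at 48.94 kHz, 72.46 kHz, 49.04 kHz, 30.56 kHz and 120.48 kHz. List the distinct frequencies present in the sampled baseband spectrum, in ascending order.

2.76 kHz, 6.56 kHz, 6.66 kHz, 9.28 kHz, 10.94 kHz

fs/2 = 13.9 kHz.
48.94 kHz mod fs = 21.14 kHz.
21.14 kHz > fs/2 = 13.9 kHz, folds to fs − 21.14 kHz = 6.66 kHz.
72.46 kHz mod fs = 16.86 kHz.
16.86 kHz > fs/2 = 13.9 kHz, folds to fs − 16.86 kHz = 10.94 kHz.
49.04 kHz mod fs = 21.24 kHz.
21.24 kHz > fs/2 = 13.9 kHz, folds to fs − 21.24 kHz = 6.56 kHz.
30.56 kHz mod fs = 2.76 kHz.
2.76 kHz ≤ fs/2 = 13.9 kHz, appears at 2.76 kHz.
120.48 kHz mod fs = 9.28 kHz.
9.28 kHz ≤ fs/2 = 13.9 kHz, appears at 9.28 kHz.
Distinct values: {2.76 kHz, 6.56 kHz, 6.66 kHz, 9.28 kHz, 10.94 kHz}.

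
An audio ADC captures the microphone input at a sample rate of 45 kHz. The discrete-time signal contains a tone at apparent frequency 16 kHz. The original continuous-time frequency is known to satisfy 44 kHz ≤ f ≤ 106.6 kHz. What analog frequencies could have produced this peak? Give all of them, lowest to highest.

61 kHz, 74 kHz, 106 kHz

Frequencies that alias to 16 kHz are k·fs ± 16 kHz for integer k ≥ 0.
k=0: 16 kHz.
k=1: 29 kHz, 61 kHz.
k=2: 74 kHz, 106 kHz.
k=3: 119 kHz, 151 kHz.
Within [44 kHz, 106.6 kHz]: 61 kHz, 74 kHz, 106 kHz.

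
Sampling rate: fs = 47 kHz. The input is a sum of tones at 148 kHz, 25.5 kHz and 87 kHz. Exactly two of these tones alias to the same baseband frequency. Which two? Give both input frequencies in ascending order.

fs/2 = 23.5 kHz.
148 kHz mod fs = 7 kHz.
7 kHz ≤ fs/2 = 23.5 kHz, appears at 7 kHz.
25.5 kHz > fs/2 = 23.5 kHz, folds to fs − 25.5 kHz = 21.5 kHz.
87 kHz mod fs = 40 kHz.
40 kHz > fs/2 = 23.5 kHz, folds to fs − 40 kHz = 7 kHz.
87 kHz and 148 kHz both map to 7 kHz.

87 kHz, 148 kHz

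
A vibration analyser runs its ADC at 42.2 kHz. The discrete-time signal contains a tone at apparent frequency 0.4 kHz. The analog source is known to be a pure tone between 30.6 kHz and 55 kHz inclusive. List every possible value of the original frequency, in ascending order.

41.8 kHz, 42.6 kHz

Frequencies that alias to 0.4 kHz are k·fs ± 0.4 kHz for integer k ≥ 0.
k=0: 0.4 kHz.
k=1: 41.8 kHz, 42.6 kHz.
k=2: 84 kHz, 84.8 kHz.
Within [30.6 kHz, 55 kHz]: 41.8 kHz, 42.6 kHz.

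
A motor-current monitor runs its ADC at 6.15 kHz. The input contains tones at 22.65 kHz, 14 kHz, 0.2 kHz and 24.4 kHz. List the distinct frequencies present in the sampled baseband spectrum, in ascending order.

0.2 kHz, 1.7 kHz, 1.95 kHz

fs/2 = 3.075 kHz.
22.65 kHz mod fs = 4.2 kHz.
4.2 kHz > fs/2 = 3.075 kHz, folds to fs − 4.2 kHz = 1.95 kHz.
14 kHz mod fs = 1.7 kHz.
1.7 kHz ≤ fs/2 = 3.075 kHz, appears at 1.7 kHz.
0.2 kHz ≤ fs/2 = 3.075 kHz, passes unchanged.
24.4 kHz mod fs = 5.95 kHz.
5.95 kHz > fs/2 = 3.075 kHz, folds to fs − 5.95 kHz = 0.2 kHz.
Distinct values: {0.2 kHz, 1.7 kHz, 1.95 kHz}.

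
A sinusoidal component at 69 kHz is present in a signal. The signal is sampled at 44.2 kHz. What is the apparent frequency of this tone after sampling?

69 kHz mod fs = 24.8 kHz.
24.8 kHz > fs/2 = 22.1 kHz, folds to fs − 24.8 kHz = 19.4 kHz.

19.4 kHz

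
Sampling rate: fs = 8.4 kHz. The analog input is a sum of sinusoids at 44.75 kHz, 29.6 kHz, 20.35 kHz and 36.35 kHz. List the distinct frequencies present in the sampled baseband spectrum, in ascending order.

fs/2 = 4.2 kHz.
44.75 kHz mod fs = 2.75 kHz.
2.75 kHz ≤ fs/2 = 4.2 kHz, appears at 2.75 kHz.
29.6 kHz mod fs = 4.4 kHz.
4.4 kHz > fs/2 = 4.2 kHz, folds to fs − 4.4 kHz = 4 kHz.
20.35 kHz mod fs = 3.55 kHz.
3.55 kHz ≤ fs/2 = 4.2 kHz, appears at 3.55 kHz.
36.35 kHz mod fs = 2.75 kHz.
2.75 kHz ≤ fs/2 = 4.2 kHz, appears at 2.75 kHz.
Distinct values: {2.75 kHz, 3.55 kHz, 4 kHz}.

2.75 kHz, 3.55 kHz, 4 kHz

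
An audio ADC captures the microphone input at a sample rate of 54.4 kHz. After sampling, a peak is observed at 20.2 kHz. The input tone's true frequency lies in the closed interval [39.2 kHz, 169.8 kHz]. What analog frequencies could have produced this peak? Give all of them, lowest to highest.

Frequencies that alias to 20.2 kHz are k·fs ± 20.2 kHz for integer k ≥ 0.
k=0: 20.2 kHz.
k=1: 34.2 kHz, 74.6 kHz.
k=2: 88.6 kHz, 129 kHz.
k=3: 143 kHz, 183.4 kHz.
k=4: 197.4 kHz, 237.8 kHz.
Within [39.2 kHz, 169.8 kHz]: 74.6 kHz, 88.6 kHz, 129 kHz, 143 kHz.

74.6 kHz, 88.6 kHz, 129 kHz, 143 kHz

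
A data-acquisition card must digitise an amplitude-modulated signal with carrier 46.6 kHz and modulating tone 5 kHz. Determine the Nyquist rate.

AM sidebands sit at fc ± fm = 41.6 kHz and 51.6 kHz.
Highest-frequency component: 51.6 kHz.
Nyquist rate = 2 × 51.6 kHz = 103.2 kHz.

103.2 kHz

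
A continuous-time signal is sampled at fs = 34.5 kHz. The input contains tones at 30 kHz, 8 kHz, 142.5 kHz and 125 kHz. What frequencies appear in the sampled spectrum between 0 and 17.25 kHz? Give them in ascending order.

4.5 kHz, 8 kHz, 13 kHz

fs/2 = 17.25 kHz.
30 kHz > fs/2 = 17.25 kHz, folds to fs − 30 kHz = 4.5 kHz.
8 kHz ≤ fs/2 = 17.25 kHz, passes unchanged.
142.5 kHz mod fs = 4.5 kHz.
4.5 kHz ≤ fs/2 = 17.25 kHz, appears at 4.5 kHz.
125 kHz mod fs = 21.5 kHz.
21.5 kHz > fs/2 = 17.25 kHz, folds to fs − 21.5 kHz = 13 kHz.
Distinct values: {4.5 kHz, 8 kHz, 13 kHz}.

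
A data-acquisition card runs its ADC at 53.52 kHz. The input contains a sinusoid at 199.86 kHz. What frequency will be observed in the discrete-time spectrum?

14.22 kHz

199.86 kHz mod fs = 39.3 kHz.
39.3 kHz > fs/2 = 26.76 kHz, folds to fs − 39.3 kHz = 14.22 kHz.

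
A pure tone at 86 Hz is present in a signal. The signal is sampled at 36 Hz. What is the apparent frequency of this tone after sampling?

86 Hz mod fs = 14 Hz.
14 Hz ≤ fs/2 = 18 Hz, appears at 14 Hz.

14 Hz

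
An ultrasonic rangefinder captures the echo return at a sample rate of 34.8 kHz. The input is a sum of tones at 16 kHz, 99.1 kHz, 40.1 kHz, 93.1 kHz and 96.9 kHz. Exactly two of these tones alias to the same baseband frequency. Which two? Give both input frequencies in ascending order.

fs/2 = 17.4 kHz.
16 kHz ≤ fs/2 = 17.4 kHz, passes unchanged.
99.1 kHz mod fs = 29.5 kHz.
29.5 kHz > fs/2 = 17.4 kHz, folds to fs − 29.5 kHz = 5.3 kHz.
40.1 kHz mod fs = 5.3 kHz.
5.3 kHz ≤ fs/2 = 17.4 kHz, appears at 5.3 kHz.
93.1 kHz mod fs = 23.5 kHz.
23.5 kHz > fs/2 = 17.4 kHz, folds to fs − 23.5 kHz = 11.3 kHz.
96.9 kHz mod fs = 27.3 kHz.
27.3 kHz > fs/2 = 17.4 kHz, folds to fs − 27.3 kHz = 7.5 kHz.
40.1 kHz and 99.1 kHz both map to 5.3 kHz.

40.1 kHz, 99.1 kHz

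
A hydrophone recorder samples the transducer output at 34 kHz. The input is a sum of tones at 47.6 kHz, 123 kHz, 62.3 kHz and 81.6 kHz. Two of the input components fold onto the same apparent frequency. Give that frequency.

13.6 kHz

fs/2 = 17 kHz.
47.6 kHz mod fs = 13.6 kHz.
13.6 kHz ≤ fs/2 = 17 kHz, appears at 13.6 kHz.
123 kHz mod fs = 21 kHz.
21 kHz > fs/2 = 17 kHz, folds to fs − 21 kHz = 13 kHz.
62.3 kHz mod fs = 28.3 kHz.
28.3 kHz > fs/2 = 17 kHz, folds to fs − 28.3 kHz = 5.7 kHz.
81.6 kHz mod fs = 13.6 kHz.
13.6 kHz ≤ fs/2 = 17 kHz, appears at 13.6 kHz.
47.6 kHz and 81.6 kHz both map to 13.6 kHz.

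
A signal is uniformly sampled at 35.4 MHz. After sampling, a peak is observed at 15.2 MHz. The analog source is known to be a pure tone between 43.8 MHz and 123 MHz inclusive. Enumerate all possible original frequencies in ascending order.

Frequencies that alias to 15.2 MHz are k·fs ± 15.2 MHz for integer k ≥ 0.
k=0: 15.2 MHz.
k=1: 20.2 MHz, 50.6 MHz.
k=2: 55.6 MHz, 86 MHz.
k=3: 91 MHz, 121.4 MHz.
k=4: 126.4 MHz, 156.8 MHz.
Within [43.8 MHz, 123 MHz]: 50.6 MHz, 55.6 MHz, 86 MHz, 91 MHz, 121.4 MHz.

50.6 MHz, 55.6 MHz, 86 MHz, 91 MHz, 121.4 MHz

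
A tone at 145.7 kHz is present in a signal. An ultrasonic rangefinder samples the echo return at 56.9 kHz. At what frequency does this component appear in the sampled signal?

145.7 kHz mod fs = 31.9 kHz.
31.9 kHz > fs/2 = 28.45 kHz, folds to fs − 31.9 kHz = 25 kHz.

25 kHz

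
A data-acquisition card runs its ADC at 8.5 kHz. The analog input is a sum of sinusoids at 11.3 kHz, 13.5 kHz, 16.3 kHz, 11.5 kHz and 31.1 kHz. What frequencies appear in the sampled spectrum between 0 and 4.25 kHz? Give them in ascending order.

fs/2 = 4.25 kHz.
11.3 kHz mod fs = 2.8 kHz.
2.8 kHz ≤ fs/2 = 4.25 kHz, appears at 2.8 kHz.
13.5 kHz mod fs = 5 kHz.
5 kHz > fs/2 = 4.25 kHz, folds to fs − 5 kHz = 3.5 kHz.
16.3 kHz mod fs = 7.8 kHz.
7.8 kHz > fs/2 = 4.25 kHz, folds to fs − 7.8 kHz = 0.7 kHz.
11.5 kHz mod fs = 3 kHz.
3 kHz ≤ fs/2 = 4.25 kHz, appears at 3 kHz.
31.1 kHz mod fs = 5.6 kHz.
5.6 kHz > fs/2 = 4.25 kHz, folds to fs − 5.6 kHz = 2.9 kHz.
Distinct values: {0.7 kHz, 2.8 kHz, 2.9 kHz, 3 kHz, 3.5 kHz}.

0.7 kHz, 2.8 kHz, 2.9 kHz, 3 kHz, 3.5 kHz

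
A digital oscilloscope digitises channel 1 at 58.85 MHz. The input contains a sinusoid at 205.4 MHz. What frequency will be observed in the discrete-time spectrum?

205.4 MHz mod fs = 28.85 MHz.
28.85 MHz ≤ fs/2 = 29.425 MHz, appears at 28.85 MHz.

28.85 MHz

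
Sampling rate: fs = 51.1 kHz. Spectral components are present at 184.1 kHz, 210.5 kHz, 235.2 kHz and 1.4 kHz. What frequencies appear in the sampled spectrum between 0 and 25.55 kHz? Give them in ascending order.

1.4 kHz, 6.1 kHz, 20.3 kHz

fs/2 = 25.55 kHz.
184.1 kHz mod fs = 30.8 kHz.
30.8 kHz > fs/2 = 25.55 kHz, folds to fs − 30.8 kHz = 20.3 kHz.
210.5 kHz mod fs = 6.1 kHz.
6.1 kHz ≤ fs/2 = 25.55 kHz, appears at 6.1 kHz.
235.2 kHz mod fs = 30.8 kHz.
30.8 kHz > fs/2 = 25.55 kHz, folds to fs − 30.8 kHz = 20.3 kHz.
1.4 kHz ≤ fs/2 = 25.55 kHz, passes unchanged.
Distinct values: {1.4 kHz, 6.1 kHz, 20.3 kHz}.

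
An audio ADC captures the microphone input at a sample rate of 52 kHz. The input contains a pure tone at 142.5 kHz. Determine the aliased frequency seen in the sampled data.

13.5 kHz

142.5 kHz mod fs = 38.5 kHz.
38.5 kHz > fs/2 = 26 kHz, folds to fs − 38.5 kHz = 13.5 kHz.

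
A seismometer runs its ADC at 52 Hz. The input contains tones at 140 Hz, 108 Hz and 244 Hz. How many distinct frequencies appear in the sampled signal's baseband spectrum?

2

fs/2 = 26 Hz.
140 Hz mod fs = 36 Hz.
36 Hz > fs/2 = 26 Hz, folds to fs − 36 Hz = 16 Hz.
108 Hz mod fs = 4 Hz.
4 Hz ≤ fs/2 = 26 Hz, appears at 4 Hz.
244 Hz mod fs = 36 Hz.
36 Hz > fs/2 = 26 Hz, folds to fs − 36 Hz = 16 Hz.
Distinct values: {4 Hz, 16 Hz} → 2.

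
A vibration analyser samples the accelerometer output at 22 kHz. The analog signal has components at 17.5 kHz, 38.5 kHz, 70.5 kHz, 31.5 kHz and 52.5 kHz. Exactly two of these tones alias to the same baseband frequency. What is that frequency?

4.5 kHz

fs/2 = 11 kHz.
17.5 kHz > fs/2 = 11 kHz, folds to fs − 17.5 kHz = 4.5 kHz.
38.5 kHz mod fs = 16.5 kHz.
16.5 kHz > fs/2 = 11 kHz, folds to fs − 16.5 kHz = 5.5 kHz.
70.5 kHz mod fs = 4.5 kHz.
4.5 kHz ≤ fs/2 = 11 kHz, appears at 4.5 kHz.
31.5 kHz mod fs = 9.5 kHz.
9.5 kHz ≤ fs/2 = 11 kHz, appears at 9.5 kHz.
52.5 kHz mod fs = 8.5 kHz.
8.5 kHz ≤ fs/2 = 11 kHz, appears at 8.5 kHz.
17.5 kHz and 70.5 kHz both map to 4.5 kHz.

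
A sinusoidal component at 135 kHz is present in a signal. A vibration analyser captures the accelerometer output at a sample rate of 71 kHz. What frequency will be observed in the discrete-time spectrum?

135 kHz mod fs = 64 kHz.
64 kHz > fs/2 = 35.5 kHz, folds to fs − 64 kHz = 7 kHz.

7 kHz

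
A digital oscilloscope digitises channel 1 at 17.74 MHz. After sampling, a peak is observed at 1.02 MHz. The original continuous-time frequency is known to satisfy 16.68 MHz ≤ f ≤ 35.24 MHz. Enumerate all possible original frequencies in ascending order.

Frequencies that alias to 1.02 MHz are k·fs ± 1.02 MHz for integer k ≥ 0.
k=0: 1.02 MHz.
k=1: 16.72 MHz, 18.76 MHz.
k=2: 34.46 MHz, 36.5 MHz.
k=3: 52.2 MHz, 54.24 MHz.
Within [16.68 MHz, 35.24 MHz]: 16.72 MHz, 18.76 MHz, 34.46 MHz.

16.72 MHz, 18.76 MHz, 34.46 MHz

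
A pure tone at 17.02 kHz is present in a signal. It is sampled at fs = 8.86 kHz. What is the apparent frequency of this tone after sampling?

0.7 kHz

17.02 kHz mod fs = 8.16 kHz.
8.16 kHz > fs/2 = 4.43 kHz, folds to fs − 8.16 kHz = 0.7 kHz.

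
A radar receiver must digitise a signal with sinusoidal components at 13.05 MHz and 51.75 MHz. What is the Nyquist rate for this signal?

Highest-frequency component: 51.75 MHz.
Nyquist rate = 2 × 51.75 MHz = 103.5 MHz.

103.5 MHz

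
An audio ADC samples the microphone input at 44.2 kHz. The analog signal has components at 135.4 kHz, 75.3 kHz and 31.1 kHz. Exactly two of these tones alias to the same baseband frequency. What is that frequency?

13.1 kHz

fs/2 = 22.1 kHz.
135.4 kHz mod fs = 2.8 kHz.
2.8 kHz ≤ fs/2 = 22.1 kHz, appears at 2.8 kHz.
75.3 kHz mod fs = 31.1 kHz.
31.1 kHz > fs/2 = 22.1 kHz, folds to fs − 31.1 kHz = 13.1 kHz.
31.1 kHz > fs/2 = 22.1 kHz, folds to fs − 31.1 kHz = 13.1 kHz.
31.1 kHz and 75.3 kHz both map to 13.1 kHz.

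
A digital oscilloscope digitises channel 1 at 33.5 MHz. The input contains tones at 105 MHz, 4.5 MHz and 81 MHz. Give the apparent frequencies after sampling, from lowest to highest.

fs/2 = 16.75 MHz.
105 MHz mod fs = 4.5 MHz.
4.5 MHz ≤ fs/2 = 16.75 MHz, appears at 4.5 MHz.
4.5 MHz ≤ fs/2 = 16.75 MHz, passes unchanged.
81 MHz mod fs = 14 MHz.
14 MHz ≤ fs/2 = 16.75 MHz, appears at 14 MHz.
Distinct values: {4.5 MHz, 14 MHz}.

4.5 MHz, 14 MHz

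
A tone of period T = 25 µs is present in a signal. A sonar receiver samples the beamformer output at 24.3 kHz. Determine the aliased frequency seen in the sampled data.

8.6 kHz

T = 25 µs → f = 1/T = 40 kHz.
40 kHz mod fs = 15.7 kHz.
15.7 kHz > fs/2 = 12.15 kHz, folds to fs − 15.7 kHz = 8.6 kHz.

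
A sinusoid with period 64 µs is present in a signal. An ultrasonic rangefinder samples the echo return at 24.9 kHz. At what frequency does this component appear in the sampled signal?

9.275 kHz

T = 64 µs → f = 1/T = 15.625 kHz.
15.625 kHz > fs/2 = 12.45 kHz, folds to fs − 15.625 kHz = 9.275 kHz.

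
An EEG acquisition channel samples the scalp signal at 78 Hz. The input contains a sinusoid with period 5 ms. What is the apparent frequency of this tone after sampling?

34 Hz

T = 5 ms → f = 1/T = 200 Hz.
200 Hz mod fs = 44 Hz.
44 Hz > fs/2 = 39 Hz, folds to fs − 44 Hz = 34 Hz.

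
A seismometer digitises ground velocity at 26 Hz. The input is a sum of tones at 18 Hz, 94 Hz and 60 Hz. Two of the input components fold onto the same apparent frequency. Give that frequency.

fs/2 = 13 Hz.
18 Hz > fs/2 = 13 Hz, folds to fs − 18 Hz = 8 Hz.
94 Hz mod fs = 16 Hz.
16 Hz > fs/2 = 13 Hz, folds to fs − 16 Hz = 10 Hz.
60 Hz mod fs = 8 Hz.
8 Hz ≤ fs/2 = 13 Hz, appears at 8 Hz.
18 Hz and 60 Hz both map to 8 Hz.

8 Hz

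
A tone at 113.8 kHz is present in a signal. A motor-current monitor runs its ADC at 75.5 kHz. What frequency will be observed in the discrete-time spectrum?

37.2 kHz

113.8 kHz mod fs = 38.3 kHz.
38.3 kHz > fs/2 = 37.75 kHz, folds to fs − 38.3 kHz = 37.2 kHz.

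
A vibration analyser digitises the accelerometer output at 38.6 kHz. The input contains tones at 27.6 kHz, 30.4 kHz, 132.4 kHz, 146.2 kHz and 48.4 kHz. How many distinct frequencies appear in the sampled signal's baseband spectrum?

fs/2 = 19.3 kHz.
27.6 kHz > fs/2 = 19.3 kHz, folds to fs − 27.6 kHz = 11 kHz.
30.4 kHz > fs/2 = 19.3 kHz, folds to fs − 30.4 kHz = 8.2 kHz.
132.4 kHz mod fs = 16.6 kHz.
16.6 kHz ≤ fs/2 = 19.3 kHz, appears at 16.6 kHz.
146.2 kHz mod fs = 30.4 kHz.
30.4 kHz > fs/2 = 19.3 kHz, folds to fs − 30.4 kHz = 8.2 kHz.
48.4 kHz mod fs = 9.8 kHz.
9.8 kHz ≤ fs/2 = 19.3 kHz, appears at 9.8 kHz.
Distinct values: {8.2 kHz, 9.8 kHz, 11 kHz, 16.6 kHz} → 4.

4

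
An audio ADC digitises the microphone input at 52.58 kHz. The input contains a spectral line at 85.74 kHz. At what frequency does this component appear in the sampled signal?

85.74 kHz mod fs = 33.16 kHz.
33.16 kHz > fs/2 = 26.29 kHz, folds to fs − 33.16 kHz = 19.42 kHz.

19.42 kHz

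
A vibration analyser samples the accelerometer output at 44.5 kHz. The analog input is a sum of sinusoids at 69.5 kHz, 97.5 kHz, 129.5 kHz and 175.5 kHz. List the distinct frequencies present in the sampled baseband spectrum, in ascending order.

fs/2 = 22.25 kHz.
69.5 kHz mod fs = 25 kHz.
25 kHz > fs/2 = 22.25 kHz, folds to fs − 25 kHz = 19.5 kHz.
97.5 kHz mod fs = 8.5 kHz.
8.5 kHz ≤ fs/2 = 22.25 kHz, appears at 8.5 kHz.
129.5 kHz mod fs = 40.5 kHz.
40.5 kHz > fs/2 = 22.25 kHz, folds to fs − 40.5 kHz = 4 kHz.
175.5 kHz mod fs = 42 kHz.
42 kHz > fs/2 = 22.25 kHz, folds to fs − 42 kHz = 2.5 kHz.
Distinct values: {2.5 kHz, 4 kHz, 8.5 kHz, 19.5 kHz}.

2.5 kHz, 4 kHz, 8.5 kHz, 19.5 kHz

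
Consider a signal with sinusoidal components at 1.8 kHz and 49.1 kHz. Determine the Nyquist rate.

Highest-frequency component: 49.1 kHz.
Nyquist rate = 2 × 49.1 kHz = 98.2 kHz.

98.2 kHz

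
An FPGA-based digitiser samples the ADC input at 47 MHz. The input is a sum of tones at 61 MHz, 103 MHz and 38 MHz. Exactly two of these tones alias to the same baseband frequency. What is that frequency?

fs/2 = 23.5 MHz.
61 MHz mod fs = 14 MHz.
14 MHz ≤ fs/2 = 23.5 MHz, appears at 14 MHz.
103 MHz mod fs = 9 MHz.
9 MHz ≤ fs/2 = 23.5 MHz, appears at 9 MHz.
38 MHz > fs/2 = 23.5 MHz, folds to fs − 38 MHz = 9 MHz.
38 MHz and 103 MHz both map to 9 MHz.

9 MHz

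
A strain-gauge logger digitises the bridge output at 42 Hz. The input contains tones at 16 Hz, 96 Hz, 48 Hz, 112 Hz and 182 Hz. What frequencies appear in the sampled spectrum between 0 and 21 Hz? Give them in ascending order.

fs/2 = 21 Hz.
16 Hz ≤ fs/2 = 21 Hz, passes unchanged.
96 Hz mod fs = 12 Hz.
12 Hz ≤ fs/2 = 21 Hz, appears at 12 Hz.
48 Hz mod fs = 6 Hz.
6 Hz ≤ fs/2 = 21 Hz, appears at 6 Hz.
112 Hz mod fs = 28 Hz.
28 Hz > fs/2 = 21 Hz, folds to fs − 28 Hz = 14 Hz.
182 Hz mod fs = 14 Hz.
14 Hz ≤ fs/2 = 21 Hz, appears at 14 Hz.
Distinct values: {6 Hz, 12 Hz, 14 Hz, 16 Hz}.

6 Hz, 12 Hz, 14 Hz, 16 Hz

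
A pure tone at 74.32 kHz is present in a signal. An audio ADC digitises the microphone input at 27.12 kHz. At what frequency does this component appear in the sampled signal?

74.32 kHz mod fs = 20.08 kHz.
20.08 kHz > fs/2 = 13.56 kHz, folds to fs − 20.08 kHz = 7.04 kHz.

7.04 kHz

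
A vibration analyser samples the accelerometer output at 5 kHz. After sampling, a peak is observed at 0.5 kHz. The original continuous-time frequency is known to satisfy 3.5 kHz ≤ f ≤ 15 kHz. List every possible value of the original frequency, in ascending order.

Frequencies that alias to 0.5 kHz are k·fs ± 0.5 kHz for integer k ≥ 0.
k=0: 0.5 kHz.
k=1: 4.5 kHz, 5.5 kHz.
k=2: 9.5 kHz, 10.5 kHz.
k=3: 14.5 kHz, 15.5 kHz.
k=4: 19.5 kHz, 20.5 kHz.
Within [3.5 kHz, 15 kHz]: 4.5 kHz, 5.5 kHz, 9.5 kHz, 10.5 kHz, 14.5 kHz.

4.5 kHz, 5.5 kHz, 9.5 kHz, 10.5 kHz, 14.5 kHz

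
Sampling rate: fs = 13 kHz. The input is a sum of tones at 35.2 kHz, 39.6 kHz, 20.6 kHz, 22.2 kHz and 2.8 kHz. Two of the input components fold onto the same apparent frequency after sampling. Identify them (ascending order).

fs/2 = 6.5 kHz.
35.2 kHz mod fs = 9.2 kHz.
9.2 kHz > fs/2 = 6.5 kHz, folds to fs − 9.2 kHz = 3.8 kHz.
39.6 kHz mod fs = 0.6 kHz.
0.6 kHz ≤ fs/2 = 6.5 kHz, appears at 0.6 kHz.
20.6 kHz mod fs = 7.6 kHz.
7.6 kHz > fs/2 = 6.5 kHz, folds to fs − 7.6 kHz = 5.4 kHz.
22.2 kHz mod fs = 9.2 kHz.
9.2 kHz > fs/2 = 6.5 kHz, folds to fs − 9.2 kHz = 3.8 kHz.
2.8 kHz ≤ fs/2 = 6.5 kHz, passes unchanged.
22.2 kHz and 35.2 kHz both map to 3.8 kHz.

22.2 kHz, 35.2 kHz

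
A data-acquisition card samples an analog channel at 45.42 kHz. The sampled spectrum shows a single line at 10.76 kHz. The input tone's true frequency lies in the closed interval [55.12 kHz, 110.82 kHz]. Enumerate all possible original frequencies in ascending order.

56.18 kHz, 80.08 kHz, 101.6 kHz

Frequencies that alias to 10.76 kHz are k·fs ± 10.76 kHz for integer k ≥ 0.
k=0: 10.76 kHz.
k=1: 34.66 kHz, 56.18 kHz.
k=2: 80.08 kHz, 101.6 kHz.
k=3: 125.5 kHz, 147.02 kHz.
Within [55.12 kHz, 110.82 kHz]: 56.18 kHz, 80.08 kHz, 101.6 kHz.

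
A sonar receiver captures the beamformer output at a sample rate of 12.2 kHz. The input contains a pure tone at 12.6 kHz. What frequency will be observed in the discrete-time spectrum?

12.6 kHz mod fs = 0.4 kHz.
0.4 kHz ≤ fs/2 = 6.1 kHz, appears at 0.4 kHz.

0.4 kHz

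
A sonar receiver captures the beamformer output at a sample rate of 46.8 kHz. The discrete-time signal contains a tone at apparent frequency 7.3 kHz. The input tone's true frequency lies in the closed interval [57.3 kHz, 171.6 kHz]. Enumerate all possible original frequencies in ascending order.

86.3 kHz, 100.9 kHz, 133.1 kHz, 147.7 kHz

Frequencies that alias to 7.3 kHz are k·fs ± 7.3 kHz for integer k ≥ 0.
k=0: 7.3 kHz.
k=1: 39.5 kHz, 54.1 kHz.
k=2: 86.3 kHz, 100.9 kHz.
k=3: 133.1 kHz, 147.7 kHz.
k=4: 179.9 kHz, 194.5 kHz.
Within [57.3 kHz, 171.6 kHz]: 86.3 kHz, 100.9 kHz, 133.1 kHz, 147.7 kHz.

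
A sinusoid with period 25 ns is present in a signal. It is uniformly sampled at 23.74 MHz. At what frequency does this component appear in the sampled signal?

T = 25 ns → f = 1/T = 40 MHz.
40 MHz mod fs = 16.26 MHz.
16.26 MHz > fs/2 = 11.87 MHz, folds to fs − 16.26 MHz = 7.48 MHz.

7.48 MHz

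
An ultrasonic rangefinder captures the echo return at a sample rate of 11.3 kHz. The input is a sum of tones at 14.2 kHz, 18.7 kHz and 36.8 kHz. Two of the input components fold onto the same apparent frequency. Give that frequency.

2.9 kHz

fs/2 = 5.65 kHz.
14.2 kHz mod fs = 2.9 kHz.
2.9 kHz ≤ fs/2 = 5.65 kHz, appears at 2.9 kHz.
18.7 kHz mod fs = 7.4 kHz.
7.4 kHz > fs/2 = 5.65 kHz, folds to fs − 7.4 kHz = 3.9 kHz.
36.8 kHz mod fs = 2.9 kHz.
2.9 kHz ≤ fs/2 = 5.65 kHz, appears at 2.9 kHz.
14.2 kHz and 36.8 kHz both map to 2.9 kHz.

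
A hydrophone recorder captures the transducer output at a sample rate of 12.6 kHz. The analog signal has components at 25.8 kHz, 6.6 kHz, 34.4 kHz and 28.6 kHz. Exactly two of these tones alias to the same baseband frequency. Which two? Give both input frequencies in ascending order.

28.6 kHz, 34.4 kHz

fs/2 = 6.3 kHz.
25.8 kHz mod fs = 0.6 kHz.
0.6 kHz ≤ fs/2 = 6.3 kHz, appears at 0.6 kHz.
6.6 kHz > fs/2 = 6.3 kHz, folds to fs − 6.6 kHz = 6 kHz.
34.4 kHz mod fs = 9.2 kHz.
9.2 kHz > fs/2 = 6.3 kHz, folds to fs − 9.2 kHz = 3.4 kHz.
28.6 kHz mod fs = 3.4 kHz.
3.4 kHz ≤ fs/2 = 6.3 kHz, appears at 3.4 kHz.
28.6 kHz and 34.4 kHz both map to 3.4 kHz.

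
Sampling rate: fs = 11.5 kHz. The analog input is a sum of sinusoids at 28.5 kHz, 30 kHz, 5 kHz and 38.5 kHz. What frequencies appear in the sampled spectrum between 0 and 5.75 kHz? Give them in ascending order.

4 kHz, 4.5 kHz, 5 kHz, 5.5 kHz

fs/2 = 5.75 kHz.
28.5 kHz mod fs = 5.5 kHz.
5.5 kHz ≤ fs/2 = 5.75 kHz, appears at 5.5 kHz.
30 kHz mod fs = 7 kHz.
7 kHz > fs/2 = 5.75 kHz, folds to fs − 7 kHz = 4.5 kHz.
5 kHz ≤ fs/2 = 5.75 kHz, passes unchanged.
38.5 kHz mod fs = 4 kHz.
4 kHz ≤ fs/2 = 5.75 kHz, appears at 4 kHz.
Distinct values: {4 kHz, 4.5 kHz, 5 kHz, 5.5 kHz}.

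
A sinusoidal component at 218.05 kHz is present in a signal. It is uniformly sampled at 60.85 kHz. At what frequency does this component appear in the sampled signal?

25.35 kHz

218.05 kHz mod fs = 35.5 kHz.
35.5 kHz > fs/2 = 30.425 kHz, folds to fs − 35.5 kHz = 25.35 kHz.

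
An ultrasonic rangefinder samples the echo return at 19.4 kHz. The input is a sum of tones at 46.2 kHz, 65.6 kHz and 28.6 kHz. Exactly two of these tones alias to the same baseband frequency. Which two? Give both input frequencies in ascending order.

fs/2 = 9.7 kHz.
46.2 kHz mod fs = 7.4 kHz.
7.4 kHz ≤ fs/2 = 9.7 kHz, appears at 7.4 kHz.
65.6 kHz mod fs = 7.4 kHz.
7.4 kHz ≤ fs/2 = 9.7 kHz, appears at 7.4 kHz.
28.6 kHz mod fs = 9.2 kHz.
9.2 kHz ≤ fs/2 = 9.7 kHz, appears at 9.2 kHz.
46.2 kHz and 65.6 kHz both map to 7.4 kHz.

46.2 kHz, 65.6 kHz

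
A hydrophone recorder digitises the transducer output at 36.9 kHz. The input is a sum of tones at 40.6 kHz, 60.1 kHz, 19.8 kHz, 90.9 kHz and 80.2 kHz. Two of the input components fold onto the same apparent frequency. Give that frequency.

17.1 kHz

fs/2 = 18.45 kHz.
40.6 kHz mod fs = 3.7 kHz.
3.7 kHz ≤ fs/2 = 18.45 kHz, appears at 3.7 kHz.
60.1 kHz mod fs = 23.2 kHz.
23.2 kHz > fs/2 = 18.45 kHz, folds to fs − 23.2 kHz = 13.7 kHz.
19.8 kHz > fs/2 = 18.45 kHz, folds to fs − 19.8 kHz = 17.1 kHz.
90.9 kHz mod fs = 17.1 kHz.
17.1 kHz ≤ fs/2 = 18.45 kHz, appears at 17.1 kHz.
80.2 kHz mod fs = 6.4 kHz.
6.4 kHz ≤ fs/2 = 18.45 kHz, appears at 6.4 kHz.
19.8 kHz and 90.9 kHz both map to 17.1 kHz.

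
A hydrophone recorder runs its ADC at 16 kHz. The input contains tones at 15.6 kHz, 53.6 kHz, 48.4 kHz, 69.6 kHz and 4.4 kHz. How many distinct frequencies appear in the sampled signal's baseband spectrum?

fs/2 = 8 kHz.
15.6 kHz > fs/2 = 8 kHz, folds to fs − 15.6 kHz = 0.4 kHz.
53.6 kHz mod fs = 5.6 kHz.
5.6 kHz ≤ fs/2 = 8 kHz, appears at 5.6 kHz.
48.4 kHz mod fs = 0.4 kHz.
0.4 kHz ≤ fs/2 = 8 kHz, appears at 0.4 kHz.
69.6 kHz mod fs = 5.6 kHz.
5.6 kHz ≤ fs/2 = 8 kHz, appears at 5.6 kHz.
4.4 kHz ≤ fs/2 = 8 kHz, passes unchanged.
Distinct values: {0.4 kHz, 4.4 kHz, 5.6 kHz} → 3.

3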